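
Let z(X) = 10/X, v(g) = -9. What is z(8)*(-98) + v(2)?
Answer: -263/2 ≈ -131.50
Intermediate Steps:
z(8)*(-98) + v(2) = (10/8)*(-98) - 9 = (10*(⅛))*(-98) - 9 = (5/4)*(-98) - 9 = -245/2 - 9 = -263/2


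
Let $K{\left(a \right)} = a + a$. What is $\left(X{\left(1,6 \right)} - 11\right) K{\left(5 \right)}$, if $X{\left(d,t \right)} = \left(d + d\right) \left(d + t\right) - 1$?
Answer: $20$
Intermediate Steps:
$K{\left(a \right)} = 2 a$
$X{\left(d,t \right)} = -1 + 2 d \left(d + t\right)$ ($X{\left(d,t \right)} = 2 d \left(d + t\right) - 1 = -1 + 2 d \left(d + t\right)$)
$\left(X{\left(1,6 \right)} - 11\right) K{\left(5 \right)} = \left(\left(-1 + 2 \cdot 1^{2} + 2 \cdot 1 \cdot 6\right) - 11\right) 2 \cdot 5 = \left(\left(-1 + 2 \cdot 1 + 12\right) - 11\right) 10 = \left(\left(-1 + 2 + 12\right) - 11\right) 10 = \left(13 - 11\right) 10 = 2 \cdot 10 = 20$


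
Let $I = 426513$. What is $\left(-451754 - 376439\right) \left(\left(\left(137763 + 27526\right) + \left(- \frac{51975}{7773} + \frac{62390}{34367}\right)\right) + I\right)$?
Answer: $- \frac{43642884332763323537}{89044897} \approx -4.9012 \cdot 10^{11}$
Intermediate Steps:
$\left(-451754 - 376439\right) \left(\left(\left(137763 + 27526\right) + \left(- \frac{51975}{7773} + \frac{62390}{34367}\right)\right) + I\right) = \left(-451754 - 376439\right) \left(\left(\left(137763 + 27526\right) + \left(- \frac{51975}{7773} + \frac{62390}{34367}\right)\right) + 426513\right) = - 828193 \left(\left(165289 + \left(\left(-51975\right) \frac{1}{7773} + 62390 \cdot \frac{1}{34367}\right)\right) + 426513\right) = - 828193 \left(\left(165289 + \left(- \frac{17325}{2591} + \frac{62390}{34367}\right)\right) + 426513\right) = - 828193 \left(\left(165289 - \frac{433755785}{89044897}\right) + 426513\right) = - 828193 \left(\frac{14717708224448}{89044897} + 426513\right) = \left(-828193\right) \frac{52696514378609}{89044897} = - \frac{43642884332763323537}{89044897}$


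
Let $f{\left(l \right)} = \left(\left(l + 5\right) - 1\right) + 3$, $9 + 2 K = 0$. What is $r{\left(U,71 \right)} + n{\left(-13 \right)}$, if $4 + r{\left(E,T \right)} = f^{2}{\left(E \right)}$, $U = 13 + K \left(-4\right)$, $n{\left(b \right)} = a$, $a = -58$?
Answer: $1382$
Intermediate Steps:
$K = - \frac{9}{2}$ ($K = - \frac{9}{2} + \frac{1}{2} \cdot 0 = - \frac{9}{2} + 0 = - \frac{9}{2} \approx -4.5$)
$n{\left(b \right)} = -58$
$f{\left(l \right)} = 7 + l$ ($f{\left(l \right)} = \left(\left(5 + l\right) - 1\right) + 3 = \left(4 + l\right) + 3 = 7 + l$)
$U = 31$ ($U = 13 - -18 = 13 + 18 = 31$)
$r{\left(E,T \right)} = -4 + \left(7 + E\right)^{2}$
$r{\left(U,71 \right)} + n{\left(-13 \right)} = \left(-4 + \left(7 + 31\right)^{2}\right) - 58 = \left(-4 + 38^{2}\right) - 58 = \left(-4 + 1444\right) - 58 = 1440 - 58 = 1382$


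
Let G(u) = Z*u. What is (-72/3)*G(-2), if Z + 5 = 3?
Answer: -96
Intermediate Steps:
Z = -2 (Z = -5 + 3 = -2)
G(u) = -2*u
(-72/3)*G(-2) = (-72/3)*(-2*(-2)) = -72/3*4 = -6*4*4 = -24*4 = -96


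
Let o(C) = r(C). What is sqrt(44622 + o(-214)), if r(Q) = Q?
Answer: 2*sqrt(11102) ≈ 210.73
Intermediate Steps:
o(C) = C
sqrt(44622 + o(-214)) = sqrt(44622 - 214) = sqrt(44408) = 2*sqrt(11102)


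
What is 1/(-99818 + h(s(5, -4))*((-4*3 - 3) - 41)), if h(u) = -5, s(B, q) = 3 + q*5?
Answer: -1/99538 ≈ -1.0046e-5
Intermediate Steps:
s(B, q) = 3 + 5*q
1/(-99818 + h(s(5, -4))*((-4*3 - 3) - 41)) = 1/(-99818 - 5*((-4*3 - 3) - 41)) = 1/(-99818 - 5*((-12 - 3) - 41)) = 1/(-99818 - 5*(-15 - 41)) = 1/(-99818 - 5*(-56)) = 1/(-99818 + 280) = 1/(-99538) = -1/99538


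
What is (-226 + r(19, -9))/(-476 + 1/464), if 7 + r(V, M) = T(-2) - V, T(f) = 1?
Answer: 116464/220863 ≈ 0.52731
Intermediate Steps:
r(V, M) = -6 - V (r(V, M) = -7 + (1 - V) = -6 - V)
(-226 + r(19, -9))/(-476 + 1/464) = (-226 + (-6 - 1*19))/(-476 + 1/464) = (-226 + (-6 - 19))/(-476 + 1/464) = (-226 - 25)/(-220863/464) = -251*(-464/220863) = 116464/220863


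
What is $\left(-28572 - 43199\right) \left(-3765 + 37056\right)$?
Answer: $-2389328361$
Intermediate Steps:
$\left(-28572 - 43199\right) \left(-3765 + 37056\right) = \left(-71771\right) 33291 = -2389328361$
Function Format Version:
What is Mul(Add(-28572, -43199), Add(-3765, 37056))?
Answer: -2389328361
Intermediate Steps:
Mul(Add(-28572, -43199), Add(-3765, 37056)) = Mul(-71771, 33291) = -2389328361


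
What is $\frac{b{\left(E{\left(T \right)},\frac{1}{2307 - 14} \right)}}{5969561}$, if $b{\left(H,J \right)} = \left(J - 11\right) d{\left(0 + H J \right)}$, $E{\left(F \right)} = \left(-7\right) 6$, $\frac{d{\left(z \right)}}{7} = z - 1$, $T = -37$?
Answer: $\frac{412253590}{31387050334289} \approx 1.3135 \cdot 10^{-5}$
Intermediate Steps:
$d{\left(z \right)} = -7 + 7 z$ ($d{\left(z \right)} = 7 \left(z - 1\right) = 7 \left(-1 + z\right) = -7 + 7 z$)
$E{\left(F \right)} = -42$
$b{\left(H,J \right)} = \left(-11 + J\right) \left(-7 + 7 H J\right)$ ($b{\left(H,J \right)} = \left(J - 11\right) \left(-7 + 7 \left(0 + H J\right)\right) = \left(-11 + J\right) \left(-7 + 7 H J\right)$)
$\frac{b{\left(E{\left(T \right)},\frac{1}{2307 - 14} \right)}}{5969561} = \frac{7 \left(-1 - \frac{42}{2307 - 14}\right) \left(-11 + \frac{1}{2307 - 14}\right)}{5969561} = 7 \left(-1 - \frac{42}{2293}\right) \left(-11 + \frac{1}{2293}\right) \frac{1}{5969561} = 7 \left(-1 - \frac{42}{2293}\right) \left(- \frac{25222}{2293}\right) \frac{1}{5969561} = 7 \left(- \frac{2335}{2293}\right) \left(- \frac{25222}{2293}\right) \frac{1}{5969561} = \frac{412253590}{5257849} \cdot \frac{1}{5969561} = \frac{412253590}{31387050334289}$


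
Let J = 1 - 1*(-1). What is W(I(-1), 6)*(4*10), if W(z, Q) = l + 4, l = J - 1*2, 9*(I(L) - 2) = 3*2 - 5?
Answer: 160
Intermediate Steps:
J = 2 (J = 1 + 1 = 2)
I(L) = 19/9 (I(L) = 2 + (3*2 - 5)/9 = 2 + (6 - 5)/9 = 2 + (⅑)*1 = 2 + ⅑ = 19/9)
l = 0 (l = 2 - 1*2 = 2 - 2 = 0)
W(z, Q) = 4 (W(z, Q) = 0 + 4 = 4)
W(I(-1), 6)*(4*10) = 4*(4*10) = 4*40 = 160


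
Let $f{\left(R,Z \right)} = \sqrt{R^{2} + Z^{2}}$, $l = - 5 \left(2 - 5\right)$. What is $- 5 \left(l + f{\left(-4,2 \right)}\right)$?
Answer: $-75 - 10 \sqrt{5} \approx -97.361$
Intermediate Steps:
$l = 15$ ($l = \left(-5\right) \left(-3\right) = 15$)
$- 5 \left(l + f{\left(-4,2 \right)}\right) = - 5 \left(15 + \sqrt{\left(-4\right)^{2} + 2^{2}}\right) = - 5 \left(15 + \sqrt{16 + 4}\right) = - 5 \left(15 + \sqrt{20}\right) = - 5 \left(15 + 2 \sqrt{5}\right) = -75 - 10 \sqrt{5}$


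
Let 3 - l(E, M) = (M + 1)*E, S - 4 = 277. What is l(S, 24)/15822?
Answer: -3511/7911 ≈ -0.44381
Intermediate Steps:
S = 281 (S = 4 + 277 = 281)
l(E, M) = 3 - E*(1 + M) (l(E, M) = 3 - (M + 1)*E = 3 - (1 + M)*E = 3 - E*(1 + M))
l(S, 24)/15822 = (3 - 1*281 - 1*281*24)/15822 = (3 - 281 - 6744)*(1/15822) = -7022*1/15822 = -3511/7911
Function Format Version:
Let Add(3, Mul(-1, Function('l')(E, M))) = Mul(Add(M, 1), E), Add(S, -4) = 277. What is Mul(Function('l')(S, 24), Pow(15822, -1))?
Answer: Rational(-3511, 7911) ≈ -0.44381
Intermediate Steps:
S = 281 (S = Add(4, 277) = 281)
Function('l')(E, M) = Add(3, Mul(-1, E, Add(1, M))) (Function('l')(E, M) = Add(3, Mul(-1, Mul(Add(M, 1), E))) = Add(3, Mul(-1, Mul(Add(1, M), E))) = Add(3, Mul(-1, Mul(E, Add(1, M)))) = Add(3, Mul(-1, E, Add(1, M))))
Mul(Function('l')(S, 24), Pow(15822, -1)) = Mul(Add(3, Mul(-1, 281), Mul(-1, 281, 24)), Pow(15822, -1)) = Mul(Add(3, -281, -6744), Rational(1, 15822)) = Mul(-7022, Rational(1, 15822)) = Rational(-3511, 7911)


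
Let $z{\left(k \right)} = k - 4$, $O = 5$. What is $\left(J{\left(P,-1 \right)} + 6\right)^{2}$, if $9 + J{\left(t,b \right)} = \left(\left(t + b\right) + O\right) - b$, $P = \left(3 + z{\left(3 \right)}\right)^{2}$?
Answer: $36$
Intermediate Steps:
$z{\left(k \right)} = -4 + k$
$P = 4$ ($P = \left(3 + \left(-4 + 3\right)\right)^{2} = \left(3 - 1\right)^{2} = 2^{2} = 4$)
$J{\left(t,b \right)} = -4 + t$ ($J{\left(t,b \right)} = -9 - \left(-5 - t\right) = -9 + \left(5 + t\right) = -4 + t$)
$\left(J{\left(P,-1 \right)} + 6\right)^{2} = \left(\left(-4 + 4\right) + 6\right)^{2} = \left(0 + 6\right)^{2} = 6^{2} = 36$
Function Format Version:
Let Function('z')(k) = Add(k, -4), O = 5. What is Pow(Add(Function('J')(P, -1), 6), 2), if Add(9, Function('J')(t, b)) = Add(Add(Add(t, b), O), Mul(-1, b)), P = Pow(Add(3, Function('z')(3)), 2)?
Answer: 36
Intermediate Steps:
Function('z')(k) = Add(-4, k)
P = 4 (P = Pow(Add(3, Add(-4, 3)), 2) = Pow(Add(3, -1), 2) = Pow(2, 2) = 4)
Function('J')(t, b) = Add(-4, t) (Function('J')(t, b) = Add(-9, Add(Add(Add(t, b), 5), Mul(-1, b))) = Add(-9, Add(Add(Add(b, t), 5), Mul(-1, b))) = Add(-9, Add(Add(5, b, t), Mul(-1, b))) = Add(-9, Add(5, t)) = Add(-4, t))
Pow(Add(Function('J')(P, -1), 6), 2) = Pow(Add(Add(-4, 4), 6), 2) = Pow(Add(0, 6), 2) = Pow(6, 2) = 36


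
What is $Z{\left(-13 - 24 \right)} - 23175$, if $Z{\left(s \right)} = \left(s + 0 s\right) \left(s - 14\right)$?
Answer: $-21288$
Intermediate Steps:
$Z{\left(s \right)} = s \left(-14 + s\right)$ ($Z{\left(s \right)} = \left(s + 0\right) \left(-14 + s\right) = s \left(-14 + s\right)$)
$Z{\left(-13 - 24 \right)} - 23175 = \left(-13 - 24\right) \left(-14 - 37\right) - 23175 = - 37 \left(-14 - 37\right) - 23175 = \left(-37\right) \left(-51\right) - 23175 = 1887 - 23175 = -21288$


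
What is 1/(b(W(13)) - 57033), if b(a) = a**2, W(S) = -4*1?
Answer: -1/57017 ≈ -1.7539e-5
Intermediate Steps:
W(S) = -4
1/(b(W(13)) - 57033) = 1/((-4)**2 - 57033) = 1/(16 - 57033) = 1/(-57017) = -1/57017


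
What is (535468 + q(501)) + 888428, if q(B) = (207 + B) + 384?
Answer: 1424988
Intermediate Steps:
q(B) = 591 + B
(535468 + q(501)) + 888428 = (535468 + (591 + 501)) + 888428 = (535468 + 1092) + 888428 = 536560 + 888428 = 1424988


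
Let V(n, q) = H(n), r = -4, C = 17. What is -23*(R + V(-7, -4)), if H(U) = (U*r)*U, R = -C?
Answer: 4899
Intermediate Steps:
R = -17 (R = -1*17 = -17)
H(U) = -4*U**2 (H(U) = (U*(-4))*U = (-4*U)*U = -4*U**2)
V(n, q) = -4*n**2
-23*(R + V(-7, -4)) = -23*(-17 - 4*(-7)**2) = -23*(-17 - 4*49) = -23*(-17 - 196) = -23*(-213) = 4899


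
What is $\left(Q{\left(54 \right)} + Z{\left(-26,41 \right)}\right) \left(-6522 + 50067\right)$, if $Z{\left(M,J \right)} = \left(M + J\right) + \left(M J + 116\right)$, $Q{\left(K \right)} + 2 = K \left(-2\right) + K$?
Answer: $-43153095$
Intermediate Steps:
$Q{\left(K \right)} = -2 - K$ ($Q{\left(K \right)} = -2 + \left(K \left(-2\right) + K\right) = -2 + \left(- 2 K + K\right) = -2 - K$)
$Z{\left(M,J \right)} = 116 + J + M + J M$ ($Z{\left(M,J \right)} = \left(J + M\right) + \left(J M + 116\right) = \left(J + M\right) + \left(116 + J M\right) = 116 + J + M + J M$)
$\left(Q{\left(54 \right)} + Z{\left(-26,41 \right)}\right) \left(-6522 + 50067\right) = \left(\left(-2 - 54\right) + \left(116 + 41 - 26 + 41 \left(-26\right)\right)\right) \left(-6522 + 50067\right) = \left(\left(-2 - 54\right) + \left(116 + 41 - 26 - 1066\right)\right) 43545 = \left(-56 - 935\right) 43545 = \left(-991\right) 43545 = -43153095$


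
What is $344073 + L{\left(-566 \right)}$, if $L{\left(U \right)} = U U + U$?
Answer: $663863$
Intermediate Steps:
$L{\left(U \right)} = U + U^{2}$ ($L{\left(U \right)} = U^{2} + U = U + U^{2}$)
$344073 + L{\left(-566 \right)} = 344073 - 566 \left(1 - 566\right) = 344073 - -319790 = 344073 + 319790 = 663863$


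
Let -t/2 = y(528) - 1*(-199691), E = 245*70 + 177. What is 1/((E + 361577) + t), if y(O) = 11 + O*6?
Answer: -1/26836 ≈ -3.7263e-5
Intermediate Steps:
E = 17327 (E = 17150 + 177 = 17327)
y(O) = 11 + 6*O
t = -405740 (t = -2*((11 + 6*528) - 1*(-199691)) = -2*((11 + 3168) + 199691) = -2*(3179 + 199691) = -2*202870 = -405740)
1/((E + 361577) + t) = 1/((17327 + 361577) - 405740) = 1/(378904 - 405740) = 1/(-26836) = -1/26836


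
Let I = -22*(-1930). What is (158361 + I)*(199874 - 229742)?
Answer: -5998121628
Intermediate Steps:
I = 42460
(158361 + I)*(199874 - 229742) = (158361 + 42460)*(199874 - 229742) = 200821*(-29868) = -5998121628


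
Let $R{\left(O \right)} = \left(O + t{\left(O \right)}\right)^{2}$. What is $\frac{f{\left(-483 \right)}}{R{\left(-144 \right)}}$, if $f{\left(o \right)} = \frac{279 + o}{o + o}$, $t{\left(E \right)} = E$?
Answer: $\frac{17}{6676992} \approx 2.5461 \cdot 10^{-6}$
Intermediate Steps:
$f{\left(o \right)} = \frac{279 + o}{2 o}$
$R{\left(O \right)} = 4 O^{2}$ ($R{\left(O \right)} = \left(O + O\right)^{2} = \left(2 O\right)^{2} = 4 O^{2}$)
$\frac{f{\left(-483 \right)}}{R{\left(-144 \right)}} = \frac{\frac{1}{2} \frac{1}{-483} \left(279 - 483\right)}{4 \left(-144\right)^{2}} = \frac{\frac{1}{2} \left(- \frac{1}{483}\right) \left(-204\right)}{4 \cdot 20736} = \frac{34}{161 \cdot 82944} = \frac{34}{161} \cdot \frac{1}{82944} = \frac{17}{6676992}$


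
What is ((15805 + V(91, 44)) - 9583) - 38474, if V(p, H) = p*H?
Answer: -28248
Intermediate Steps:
V(p, H) = H*p
((15805 + V(91, 44)) - 9583) - 38474 = ((15805 + 44*91) - 9583) - 38474 = ((15805 + 4004) - 9583) - 38474 = (19809 - 9583) - 38474 = 10226 - 38474 = -28248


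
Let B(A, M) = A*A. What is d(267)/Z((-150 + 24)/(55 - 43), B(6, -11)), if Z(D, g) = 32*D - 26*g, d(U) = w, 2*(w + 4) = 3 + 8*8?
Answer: -59/2544 ≈ -0.023192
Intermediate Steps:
B(A, M) = A²
w = 59/2 (w = -4 + (3 + 8*8)/2 = -4 + (3 + 64)/2 = -4 + (½)*67 = -4 + 67/2 = 59/2 ≈ 29.500)
d(U) = 59/2
Z(D, g) = -26*g + 32*D
d(267)/Z((-150 + 24)/(55 - 43), B(6, -11)) = 59/(2*(-26*6² + 32*((-150 + 24)/(55 - 43)))) = 59/(2*(-26*36 + 32*(-126/12))) = 59/(2*(-936 + 32*(-126*1/12))) = 59/(2*(-936 + 32*(-21/2))) = 59/(2*(-936 - 336)) = (59/2)/(-1272) = (59/2)*(-1/1272) = -59/2544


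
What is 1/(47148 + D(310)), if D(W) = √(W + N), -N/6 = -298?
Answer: 23574/1111465903 - √2098/2222931806 ≈ 2.1189e-5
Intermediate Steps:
N = 1788 (N = -6*(-298) = 1788)
D(W) = √(1788 + W) (D(W) = √(W + 1788) = √(1788 + W))
1/(47148 + D(310)) = 1/(47148 + √(1788 + 310)) = 1/(47148 + √2098)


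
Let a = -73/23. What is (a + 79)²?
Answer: 3041536/529 ≈ 5749.6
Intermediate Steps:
a = -73/23 (a = -73*1/23 = -73/23 ≈ -3.1739)
(a + 79)² = (-73/23 + 79)² = (1744/23)² = 3041536/529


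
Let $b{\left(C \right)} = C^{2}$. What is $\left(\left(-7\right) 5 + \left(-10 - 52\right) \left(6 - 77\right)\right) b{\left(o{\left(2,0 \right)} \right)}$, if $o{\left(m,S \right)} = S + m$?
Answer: $17468$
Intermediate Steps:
$\left(\left(-7\right) 5 + \left(-10 - 52\right) \left(6 - 77\right)\right) b{\left(o{\left(2,0 \right)} \right)} = \left(\left(-7\right) 5 + \left(-10 - 52\right) \left(6 - 77\right)\right) \left(0 + 2\right)^{2} = \left(-35 - -4402\right) 2^{2} = \left(-35 + 4402\right) 4 = 4367 \cdot 4 = 17468$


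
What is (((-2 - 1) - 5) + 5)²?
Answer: 9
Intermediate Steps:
(((-2 - 1) - 5) + 5)² = ((-3 - 5) + 5)² = (-8 + 5)² = (-3)² = 9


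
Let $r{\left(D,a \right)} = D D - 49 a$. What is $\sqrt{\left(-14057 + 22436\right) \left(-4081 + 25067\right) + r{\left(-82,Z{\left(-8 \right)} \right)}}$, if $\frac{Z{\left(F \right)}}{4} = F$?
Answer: $\sqrt{175849986} \approx 13261.0$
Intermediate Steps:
$Z{\left(F \right)} = 4 F$
$r{\left(D,a \right)} = D^{2} - 49 a$
$\sqrt{\left(-14057 + 22436\right) \left(-4081 + 25067\right) + r{\left(-82,Z{\left(-8 \right)} \right)}} = \sqrt{\left(-14057 + 22436\right) \left(-4081 + 25067\right) + \left(\left(-82\right)^{2} - 49 \cdot 4 \left(-8\right)\right)} = \sqrt{8379 \cdot 20986 + \left(6724 - -1568\right)} = \sqrt{175841694 + \left(6724 + 1568\right)} = \sqrt{175841694 + 8292} = \sqrt{175849986}$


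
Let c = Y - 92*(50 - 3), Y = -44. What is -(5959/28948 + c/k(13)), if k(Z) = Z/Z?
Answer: 126438905/28948 ≈ 4367.8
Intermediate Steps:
k(Z) = 1
c = -4368 (c = -44 - 92*(50 - 3) = -44 - 92*47 = -44 - 4324 = -4368)
-(5959/28948 + c/k(13)) = -(5959/28948 - 4368/1) = -(5959*(1/28948) - 4368*1) = -(5959/28948 - 4368) = -1*(-126438905/28948) = 126438905/28948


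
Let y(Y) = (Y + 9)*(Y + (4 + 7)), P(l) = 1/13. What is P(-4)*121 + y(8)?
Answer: 4320/13 ≈ 332.31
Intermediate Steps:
P(l) = 1/13
y(Y) = (9 + Y)*(11 + Y) (y(Y) = (9 + Y)*(Y + 11) = (9 + Y)*(11 + Y))
P(-4)*121 + y(8) = (1/13)*121 + (99 + 8² + 20*8) = 121/13 + (99 + 64 + 160) = 121/13 + 323 = 4320/13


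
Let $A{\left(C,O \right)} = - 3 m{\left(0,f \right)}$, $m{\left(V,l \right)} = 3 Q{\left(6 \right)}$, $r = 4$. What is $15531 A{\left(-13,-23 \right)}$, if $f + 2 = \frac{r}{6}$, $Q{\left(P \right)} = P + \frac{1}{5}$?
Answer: $- \frac{4333149}{5} \approx -8.6663 \cdot 10^{5}$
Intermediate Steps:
$Q{\left(P \right)} = \frac{1}{5} + P$ ($Q{\left(P \right)} = P + \frac{1}{5} = \frac{1}{5} + P$)
$f = - \frac{4}{3}$ ($f = -2 + \frac{4}{6} = -2 + 4 \cdot \frac{1}{6} = -2 + \frac{2}{3} = - \frac{4}{3} \approx -1.3333$)
$m{\left(V,l \right)} = \frac{93}{5}$ ($m{\left(V,l \right)} = 3 \left(\frac{1}{5} + 6\right) = 3 \cdot \frac{31}{5} = \frac{93}{5}$)
$A{\left(C,O \right)} = - \frac{279}{5}$ ($A{\left(C,O \right)} = \left(-3\right) \frac{93}{5} = - \frac{279}{5}$)
$15531 A{\left(-13,-23 \right)} = 15531 \left(- \frac{279}{5}\right) = - \frac{4333149}{5}$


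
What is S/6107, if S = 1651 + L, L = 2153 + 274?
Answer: 4078/6107 ≈ 0.66776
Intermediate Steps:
L = 2427
S = 4078 (S = 1651 + 2427 = 4078)
S/6107 = 4078/6107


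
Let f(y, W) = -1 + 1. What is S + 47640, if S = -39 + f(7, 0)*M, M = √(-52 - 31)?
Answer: 47601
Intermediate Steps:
f(y, W) = 0
M = I*√83 (M = √(-83) = I*√83 ≈ 9.1104*I)
S = -39 (S = -39 + 0*(I*√83) = -39 + 0 = -39)
S + 47640 = -39 + 47640 = 47601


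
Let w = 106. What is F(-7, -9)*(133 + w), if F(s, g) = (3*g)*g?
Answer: 58077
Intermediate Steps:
F(s, g) = 3*g**2
F(-7, -9)*(133 + w) = (3*(-9)**2)*(133 + 106) = (3*81)*239 = 243*239 = 58077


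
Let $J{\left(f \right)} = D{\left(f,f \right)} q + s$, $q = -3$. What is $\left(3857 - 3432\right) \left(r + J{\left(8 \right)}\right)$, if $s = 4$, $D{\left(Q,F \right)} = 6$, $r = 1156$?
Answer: $485350$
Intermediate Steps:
$J{\left(f \right)} = -14$ ($J{\left(f \right)} = 6 \left(-3\right) + 4 = -18 + 4 = -14$)
$\left(3857 - 3432\right) \left(r + J{\left(8 \right)}\right) = \left(3857 - 3432\right) \left(1156 - 14\right) = 425 \cdot 1142 = 485350$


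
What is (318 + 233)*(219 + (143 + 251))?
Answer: 337763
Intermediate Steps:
(318 + 233)*(219 + (143 + 251)) = 551*(219 + 394) = 551*613 = 337763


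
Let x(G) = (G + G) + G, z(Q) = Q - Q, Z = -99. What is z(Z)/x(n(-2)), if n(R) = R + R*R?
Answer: 0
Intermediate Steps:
n(R) = R + R²
z(Q) = 0
x(G) = 3*G (x(G) = 2*G + G = 3*G)
z(Z)/x(n(-2)) = 0/((3*(-2*(1 - 2)))) = 0/((3*(-2*(-1)))) = 0/((3*2)) = 0/6 = 0*(⅙) = 0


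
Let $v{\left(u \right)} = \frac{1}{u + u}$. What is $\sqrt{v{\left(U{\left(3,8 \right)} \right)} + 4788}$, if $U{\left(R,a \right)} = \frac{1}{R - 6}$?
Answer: $\frac{\sqrt{19146}}{2} \approx 69.185$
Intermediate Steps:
$U{\left(R,a \right)} = \frac{1}{-6 + R}$
$v{\left(u \right)} = \frac{1}{2 u}$
$\sqrt{v{\left(U{\left(3,8 \right)} \right)} + 4788} = \sqrt{\frac{1}{2 \frac{1}{-6 + 3}} + 4788} = \sqrt{\frac{1}{2 \frac{1}{-3}} + 4788} = \sqrt{\frac{1}{2 \left(- \frac{1}{3}\right)} + 4788} = \sqrt{\frac{1}{2} \left(-3\right) + 4788} = \sqrt{- \frac{3}{2} + 4788} = \sqrt{\frac{9573}{2}} = \frac{\sqrt{19146}}{2}$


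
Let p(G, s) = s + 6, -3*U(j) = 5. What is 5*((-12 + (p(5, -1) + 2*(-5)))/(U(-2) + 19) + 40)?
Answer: 10145/52 ≈ 195.10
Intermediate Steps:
U(j) = -5/3 (U(j) = -⅓*5 = -5/3)
p(G, s) = 6 + s
5*((-12 + (p(5, -1) + 2*(-5)))/(U(-2) + 19) + 40) = 5*((-12 + ((6 - 1) + 2*(-5)))/(-5/3 + 19) + 40) = 5*((-12 + (5 - 10))/(52/3) + 40) = 5*((-12 - 5)*(3/52) + 40) = 5*(-17*3/52 + 40) = 5*(-51/52 + 40) = 5*(2029/52) = 10145/52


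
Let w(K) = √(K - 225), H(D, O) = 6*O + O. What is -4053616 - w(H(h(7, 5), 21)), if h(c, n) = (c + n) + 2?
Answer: -4053616 - I*√78 ≈ -4.0536e+6 - 8.8318*I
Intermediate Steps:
h(c, n) = 2 + c + n
H(D, O) = 7*O
w(K) = √(-225 + K)
-4053616 - w(H(h(7, 5), 21)) = -4053616 - √(-225 + 7*21) = -4053616 - √(-225 + 147) = -4053616 - √(-78) = -4053616 - I*√78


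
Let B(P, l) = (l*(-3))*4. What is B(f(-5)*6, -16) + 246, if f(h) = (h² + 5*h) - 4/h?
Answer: 438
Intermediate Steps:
f(h) = h² - 4/h + 5*h
B(P, l) = -12*l (B(P, l) = -3*l*4 = -12*l)
B(f(-5)*6, -16) + 246 = -12*(-16) + 246 = 192 + 246 = 438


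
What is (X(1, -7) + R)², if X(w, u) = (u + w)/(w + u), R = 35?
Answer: 1296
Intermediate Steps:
X(w, u) = 1 (X(w, u) = (u + w)/(u + w) = 1)
(X(1, -7) + R)² = (1 + 35)² = 36² = 1296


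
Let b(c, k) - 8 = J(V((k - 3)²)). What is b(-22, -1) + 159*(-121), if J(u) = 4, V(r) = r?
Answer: -19227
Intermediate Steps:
b(c, k) = 12 (b(c, k) = 8 + 4 = 12)
b(-22, -1) + 159*(-121) = 12 + 159*(-121) = 12 - 19239 = -19227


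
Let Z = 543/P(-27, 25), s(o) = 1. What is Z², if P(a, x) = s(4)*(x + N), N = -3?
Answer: 294849/484 ≈ 609.19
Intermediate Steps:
P(a, x) = -3 + x (P(a, x) = 1*(x - 3) = 1*(-3 + x) = -3 + x)
Z = 543/22 (Z = 543/(-3 + 25) = 543/22 ≈ 24.682)
Z² = (543/22)² = 294849/484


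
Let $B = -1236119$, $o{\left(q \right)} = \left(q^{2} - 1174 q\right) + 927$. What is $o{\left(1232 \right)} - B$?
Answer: $1308502$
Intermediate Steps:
$o{\left(q \right)} = 927 + q^{2} - 1174 q$
$o{\left(1232 \right)} - B = \left(927 + 1232^{2} - 1446368\right) - -1236119 = \left(927 + 1517824 - 1446368\right) + 1236119 = 72383 + 1236119 = 1308502$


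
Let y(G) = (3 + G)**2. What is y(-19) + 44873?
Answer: 45129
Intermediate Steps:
y(-19) + 44873 = (3 - 19)**2 + 44873 = (-16)**2 + 44873 = 256 + 44873 = 45129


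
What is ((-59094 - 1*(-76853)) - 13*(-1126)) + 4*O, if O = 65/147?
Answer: 4762619/147 ≈ 32399.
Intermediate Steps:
O = 65/147 (O = 65*(1/147) = 65/147 ≈ 0.44218)
((-59094 - 1*(-76853)) - 13*(-1126)) + 4*O = ((-59094 - 1*(-76853)) - 13*(-1126)) + 4*(65/147) = ((-59094 + 76853) + 14638) + 260/147 = (17759 + 14638) + 260/147 = 32397 + 260/147 = 4762619/147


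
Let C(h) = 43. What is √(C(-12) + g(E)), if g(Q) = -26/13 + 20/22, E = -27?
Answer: √5071/11 ≈ 6.4737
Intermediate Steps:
g(Q) = -12/11 (g(Q) = -26*1/13 + 20*(1/22) = -2 + 10/11 = -12/11)
√(C(-12) + g(E)) = √(43 - 12/11) = √(461/11) = √5071/11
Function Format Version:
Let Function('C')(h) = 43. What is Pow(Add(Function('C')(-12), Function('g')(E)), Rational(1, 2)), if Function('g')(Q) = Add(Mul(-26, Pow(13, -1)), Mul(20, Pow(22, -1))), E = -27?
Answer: Mul(Rational(1, 11), Pow(5071, Rational(1, 2))) ≈ 6.4737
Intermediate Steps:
Function('g')(Q) = Rational(-12, 11) (Function('g')(Q) = Add(Mul(-26, Rational(1, 13)), Mul(20, Rational(1, 22))) = Add(-2, Rational(10, 11)) = Rational(-12, 11))
Pow(Add(Function('C')(-12), Function('g')(E)), Rational(1, 2)) = Pow(Add(43, Rational(-12, 11)), Rational(1, 2)) = Pow(Rational(461, 11), Rational(1, 2)) = Mul(Rational(1, 11), Pow(5071, Rational(1, 2)))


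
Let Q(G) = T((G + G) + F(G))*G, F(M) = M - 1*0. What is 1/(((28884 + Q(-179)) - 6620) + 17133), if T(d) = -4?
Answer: 1/40113 ≈ 2.4930e-5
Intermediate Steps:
F(M) = M (F(M) = M + 0 = M)
Q(G) = -4*G
1/(((28884 + Q(-179)) - 6620) + 17133) = 1/(((28884 - 4*(-179)) - 6620) + 17133) = 1/(((28884 + 716) - 6620) + 17133) = 1/((29600 - 6620) + 17133) = 1/(22980 + 17133) = 1/40113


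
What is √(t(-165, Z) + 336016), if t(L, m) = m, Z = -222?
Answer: √335794 ≈ 579.48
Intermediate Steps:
√(t(-165, Z) + 336016) = √(-222 + 336016) = √335794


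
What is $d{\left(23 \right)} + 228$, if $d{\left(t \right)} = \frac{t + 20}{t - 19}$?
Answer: $\frac{955}{4} \approx 238.75$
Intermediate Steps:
$d{\left(t \right)} = \frac{20 + t}{-19 + t}$
$d{\left(23 \right)} + 228 = \frac{20 + 23}{-19 + 23} + 228 = \frac{1}{4} \cdot 43 + 228 = \frac{43}{4} + 228 = \frac{955}{4}$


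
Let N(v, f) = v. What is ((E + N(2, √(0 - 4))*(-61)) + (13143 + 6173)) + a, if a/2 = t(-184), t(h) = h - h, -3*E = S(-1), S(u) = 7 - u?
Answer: 57574/3 ≈ 19191.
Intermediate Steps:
E = -8/3 (E = -(7 - 1*(-1))/3 = -(7 + 1)/3 = -⅓*8 = -8/3 ≈ -2.6667)
t(h) = 0
a = 0 (a = 2*0 = 0)
((E + N(2, √(0 - 4))*(-61)) + (13143 + 6173)) + a = ((-8/3 + 2*(-61)) + (13143 + 6173)) + 0 = ((-8/3 - 122) + 19316) + 0 = (-374/3 + 19316) + 0 = 57574/3 + 0 = 57574/3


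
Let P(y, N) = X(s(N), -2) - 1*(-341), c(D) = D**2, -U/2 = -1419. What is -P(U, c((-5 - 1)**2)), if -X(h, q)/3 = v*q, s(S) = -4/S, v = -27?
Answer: -179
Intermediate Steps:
U = 2838 (U = -2*(-1419) = 2838)
X(h, q) = 81*q (X(h, q) = -(-81)*q = 81*q)
P(y, N) = 179 (P(y, N) = 81*(-2) - 1*(-341) = -162 + 341 = 179)
-P(U, c((-5 - 1)**2)) = -1*179 = -179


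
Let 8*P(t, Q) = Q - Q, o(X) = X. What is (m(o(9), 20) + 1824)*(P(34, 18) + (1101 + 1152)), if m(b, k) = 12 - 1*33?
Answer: 4062159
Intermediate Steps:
P(t, Q) = 0 (P(t, Q) = (Q - Q)/8 = (⅛)*0 = 0)
m(b, k) = -21 (m(b, k) = 12 - 33 = -21)
(m(o(9), 20) + 1824)*(P(34, 18) + (1101 + 1152)) = (-21 + 1824)*(0 + (1101 + 1152)) = 1803*(0 + 2253) = 1803*2253 = 4062159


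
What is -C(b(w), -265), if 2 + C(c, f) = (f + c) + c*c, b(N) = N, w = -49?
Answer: -2085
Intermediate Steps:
C(c, f) = -2 + c + f + c² (C(c, f) = -2 + ((f + c) + c*c) = -2 + ((c + f) + c²) = -2 + (c + f + c²) = -2 + c + f + c²)
-C(b(w), -265) = -(-2 - 49 - 265 + (-49)²) = -(-2 - 49 - 265 + 2401) = -1*2085 = -2085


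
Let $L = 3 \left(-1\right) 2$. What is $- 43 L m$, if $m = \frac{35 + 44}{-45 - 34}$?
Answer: $-258$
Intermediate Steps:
$L = -6$ ($L = \left(-3\right) 2 = -6$)
$m = -1$ ($m = \frac{79}{-79} = 79 \left(- \frac{1}{79}\right) = -1$)
$- 43 L m = \left(-43\right) \left(-6\right) \left(-1\right) = 258 \left(-1\right) = -258$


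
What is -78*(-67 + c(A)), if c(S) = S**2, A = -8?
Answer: 234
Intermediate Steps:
-78*(-67 + c(A)) = -78*(-67 + (-8)**2) = -78*(-67 + 64) = -78*(-3) = 234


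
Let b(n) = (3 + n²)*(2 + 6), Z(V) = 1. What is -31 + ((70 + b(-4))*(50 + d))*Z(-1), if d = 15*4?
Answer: 24389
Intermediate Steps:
d = 60
b(n) = 24 + 8*n² (b(n) = (3 + n²)*8 = 24 + 8*n²)
-31 + ((70 + b(-4))*(50 + d))*Z(-1) = -31 + ((70 + (24 + 8*(-4)²))*(50 + 60))*1 = -31 + ((70 + (24 + 8*16))*110)*1 = -31 + ((70 + (24 + 128))*110)*1 = -31 + ((70 + 152)*110)*1 = -31 + (222*110)*1 = -31 + 24420*1 = -31 + 24420 = 24389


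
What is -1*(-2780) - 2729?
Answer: 51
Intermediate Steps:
-1*(-2780) - 2729 = 2780 - 2729 = 51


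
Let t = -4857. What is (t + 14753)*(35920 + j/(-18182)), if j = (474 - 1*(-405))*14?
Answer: 3231465243032/9091 ≈ 3.5546e+8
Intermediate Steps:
j = 12306 (j = (474 + 405)*14 = 879*14 = 12306)
(t + 14753)*(35920 + j/(-18182)) = (-4857 + 14753)*(35920 + 12306/(-18182)) = 9896*(35920 + 12306*(-1/18182)) = 9896*(35920 - 6153/9091) = 9896*(326542567/9091) = 3231465243032/9091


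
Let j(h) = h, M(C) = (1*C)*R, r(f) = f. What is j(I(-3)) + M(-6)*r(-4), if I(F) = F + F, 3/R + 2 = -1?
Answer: -30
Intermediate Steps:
R = -1 (R = 3/(-2 - 1) = 3/(-3) = 3*(-⅓) = -1)
M(C) = -C (M(C) = (1*C)*(-1) = C*(-1) = -C)
I(F) = 2*F
j(I(-3)) + M(-6)*r(-4) = 2*(-3) - 1*(-6)*(-4) = -6 + 6*(-4) = -6 - 24 = -30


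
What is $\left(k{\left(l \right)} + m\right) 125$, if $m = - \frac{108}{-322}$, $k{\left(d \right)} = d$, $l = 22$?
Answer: $\frac{449500}{161} \approx 2791.9$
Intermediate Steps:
$m = \frac{54}{161}$ ($m = \left(-108\right) \left(- \frac{1}{322}\right) = \frac{54}{161} \approx 0.3354$)
$\left(k{\left(l \right)} + m\right) 125 = \left(22 + \frac{54}{161}\right) 125 = \frac{3596}{161} \cdot 125 = \frac{449500}{161}$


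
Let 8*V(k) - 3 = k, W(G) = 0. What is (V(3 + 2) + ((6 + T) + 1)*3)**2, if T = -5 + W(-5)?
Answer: 49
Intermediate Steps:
T = -5 (T = -5 + 0 = -5)
V(k) = 3/8 + k/8
(V(3 + 2) + ((6 + T) + 1)*3)**2 = ((3/8 + (3 + 2)/8) + ((6 - 5) + 1)*3)**2 = ((3/8 + (1/8)*5) + (1 + 1)*3)**2 = ((3/8 + 5/8) + 2*3)**2 = (1 + 6)**2 = 7**2 = 49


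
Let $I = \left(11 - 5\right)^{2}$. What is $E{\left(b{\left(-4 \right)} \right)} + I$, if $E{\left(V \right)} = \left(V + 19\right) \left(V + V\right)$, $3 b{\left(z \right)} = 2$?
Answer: $\frac{560}{9} \approx 62.222$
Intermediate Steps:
$I = 36$ ($I = 6^{2} = 36$)
$b{\left(z \right)} = \frac{2}{3}$ ($b{\left(z \right)} = \frac{1}{3} \cdot 2 = \frac{2}{3}$)
$E{\left(V \right)} = 2 V \left(19 + V\right)$ ($E{\left(V \right)} = \left(19 + V\right) 2 V = 2 V \left(19 + V\right)$)
$E{\left(b{\left(-4 \right)} \right)} + I = 2 \cdot \frac{2}{3} \left(19 + \frac{2}{3}\right) + 36 = 2 \cdot \frac{2}{3} \cdot \frac{59}{3} + 36 = \frac{236}{9} + 36 = \frac{560}{9}$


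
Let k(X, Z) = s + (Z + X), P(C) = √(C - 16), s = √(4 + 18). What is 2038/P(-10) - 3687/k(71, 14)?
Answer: -104465/2401 + 1229*√22/2401 - 1019*I*√26/13 ≈ -41.108 - 399.68*I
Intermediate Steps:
s = √22 ≈ 4.6904
P(C) = √(-16 + C)
k(X, Z) = X + Z + √22 (k(X, Z) = √22 + (Z + X) = √22 + (X + Z) = X + Z + √22)
2038/P(-10) - 3687/k(71, 14) = 2038/(√(-16 - 10)) - 3687/(71 + 14 + √22) = 2038/(√(-26)) - 3687/(85 + √22) = 2038/((I*√26)) - 3687/(85 + √22) = 2038*(-I*√26/26) - 3687/(85 + √22) = -1019*I*√26/13 - 3687/(85 + √22) = -3687/(85 + √22) - 1019*I*√26/13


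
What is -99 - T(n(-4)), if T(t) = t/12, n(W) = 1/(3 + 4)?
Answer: -8317/84 ≈ -99.012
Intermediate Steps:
n(W) = ⅐ (n(W) = 1/7 = ⅐)
T(t) = t/12 (T(t) = t*(1/12) = t/12)
-99 - T(n(-4)) = -99 - 1/(12*7) = -99 - 1*1/84 = -99 - 1/84 = -8317/84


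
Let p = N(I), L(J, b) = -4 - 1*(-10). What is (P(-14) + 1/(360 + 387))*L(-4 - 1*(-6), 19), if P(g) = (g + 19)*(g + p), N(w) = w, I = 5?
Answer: -67228/249 ≈ -269.99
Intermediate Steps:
L(J, b) = 6 (L(J, b) = -4 + 10 = 6)
p = 5
P(g) = (5 + g)*(19 + g) (P(g) = (g + 19)*(g + 5) = (19 + g)*(5 + g) = (5 + g)*(19 + g))
(P(-14) + 1/(360 + 387))*L(-4 - 1*(-6), 19) = ((95 + (-14)² + 24*(-14)) + 1/(360 + 387))*6 = ((95 + 196 - 336) + 1/747)*6 = (-45 + 1/747)*6 = -33614/747*6 = -67228/249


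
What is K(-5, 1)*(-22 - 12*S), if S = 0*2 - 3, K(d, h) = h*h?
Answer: 14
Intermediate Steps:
K(d, h) = h**2
S = -3 (S = 0 - 3 = -3)
K(-5, 1)*(-22 - 12*S) = 1**2*(-22 - 12*(-3)) = 1*(-22 + 36) = 1*14 = 14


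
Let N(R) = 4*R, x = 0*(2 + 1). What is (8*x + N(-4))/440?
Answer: -2/55 ≈ -0.036364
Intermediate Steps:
x = 0 (x = 0*3 = 0)
(8*x + N(-4))/440 = (8*0 + 4*(-4))/440 = (0 - 16)*(1/440) = -16*1/440 = -2/55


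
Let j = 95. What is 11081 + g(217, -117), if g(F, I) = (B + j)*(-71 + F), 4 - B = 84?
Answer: 13271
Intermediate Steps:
B = -80 (B = 4 - 1*84 = 4 - 84 = -80)
g(F, I) = -1065 + 15*F (g(F, I) = (-80 + 95)*(-71 + F) = 15*(-71 + F) = -1065 + 15*F)
11081 + g(217, -117) = 11081 + (-1065 + 15*217) = 11081 + (-1065 + 3255) = 11081 + 2190 = 13271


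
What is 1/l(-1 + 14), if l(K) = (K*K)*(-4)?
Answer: -1/676 ≈ -0.0014793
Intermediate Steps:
l(K) = -4*K**2 (l(K) = K**2*(-4) = -4*K**2)
1/l(-1 + 14) = 1/(-4*(-1 + 14)**2) = 1/(-4*13**2) = 1/(-4*169) = 1/(-676) = -1/676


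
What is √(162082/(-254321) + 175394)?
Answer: 4*√709018581544302/254321 ≈ 418.80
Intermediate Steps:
√(162082/(-254321) + 175394) = √(162082*(-1/254321) + 175394) = √(-162082/254321 + 175394) = √(44606215392/254321) = 4*√709018581544302/254321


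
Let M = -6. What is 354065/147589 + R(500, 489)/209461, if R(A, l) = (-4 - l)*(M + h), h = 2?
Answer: 74453854473/30914139529 ≈ 2.4084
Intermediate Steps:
R(A, l) = 16 + 4*l (R(A, l) = (-4 - l)*(-6 + 2) = (-4 - l)*(-4) = 16 + 4*l)
354065/147589 + R(500, 489)/209461 = 354065/147589 + (16 + 4*489)/209461 = 354065*(1/147589) + (16 + 1956)*(1/209461) = 354065/147589 + 1972*(1/209461) = 354065/147589 + 1972/209461 = 74453854473/30914139529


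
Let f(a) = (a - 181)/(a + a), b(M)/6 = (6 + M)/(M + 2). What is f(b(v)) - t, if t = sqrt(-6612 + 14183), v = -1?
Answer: -151/60 - sqrt(7571) ≈ -89.528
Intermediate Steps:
b(M) = 6*(6 + M)/(2 + M) (b(M) = 6*((6 + M)/(M + 2)) = 6*((6 + M)/(2 + M)) = 6*(6 + M)/(2 + M))
t = sqrt(7571) ≈ 87.011
f(a) = (-181 + a)/(2*a) (f(a) = (-181 + a)/((2*a)) = (-181 + a)*(1/(2*a)) = (-181 + a)/(2*a))
f(b(v)) - t = (-181 + 6*(6 - 1)/(2 - 1))/(2*((6*(6 - 1)/(2 - 1)))) - sqrt(7571) = (-181 + 6*5/1)/(2*((6*5/1))) - sqrt(7571) = (-181 + 6*1*5)/(2*((6*1*5))) - sqrt(7571) = (1/2)*(-181 + 30)/30 - sqrt(7571) = (1/2)*(1/30)*(-151) - sqrt(7571) = -151/60 - sqrt(7571)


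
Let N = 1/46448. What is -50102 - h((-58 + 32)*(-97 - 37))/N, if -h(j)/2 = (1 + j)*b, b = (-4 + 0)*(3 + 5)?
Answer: -10359812022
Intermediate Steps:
b = -32 (b = -4*8 = -32)
h(j) = 64 + 64*j (h(j) = -2*(1 + j)*(-32) = -2*(-32 - 32*j) = 64 + 64*j)
N = 1/46448 ≈ 2.1529e-5
-50102 - h((-58 + 32)*(-97 - 37))/N = -50102 - (64 + 64*((-58 + 32)*(-97 - 37)))/1/46448 = -50102 - (64 + 64*(-26*(-134)))*46448 = -50102 - (64 + 64*3484)*46448 = -50102 - (64 + 222976)*46448 = -50102 - 223040*46448 = -50102 - 1*10359761920 = -50102 - 10359761920 = -10359812022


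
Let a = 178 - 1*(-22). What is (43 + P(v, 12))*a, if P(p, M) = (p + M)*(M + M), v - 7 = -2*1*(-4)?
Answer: 138200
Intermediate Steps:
v = 15 (v = 7 - 2*1*(-4) = 7 - 2*(-4) = 7 + 8 = 15)
a = 200 (a = 178 + 22 = 200)
P(p, M) = 2*M*(M + p) (P(p, M) = (M + p)*(2*M) = 2*M*(M + p))
(43 + P(v, 12))*a = (43 + 2*12*(12 + 15))*200 = (43 + 2*12*27)*200 = (43 + 648)*200 = 691*200 = 138200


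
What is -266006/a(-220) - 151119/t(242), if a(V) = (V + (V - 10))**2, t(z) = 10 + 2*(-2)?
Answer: -1275133064/50625 ≈ -25188.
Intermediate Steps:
t(z) = 6 (t(z) = 10 - 4 = 6)
a(V) = (-10 + 2*V)**2 (a(V) = (V + (-10 + V))**2 = (-10 + 2*V)**2)
-266006/a(-220) - 151119/t(242) = -266006*1/(4*(-5 - 220)**2) - 151119/6 = -266006/(4*(-225)**2) - 151119*1/6 = -266006/(4*50625) - 50373/2 = -266006/202500 - 50373/2 = -266006*1/202500 - 50373/2 = -133003/101250 - 50373/2 = -1275133064/50625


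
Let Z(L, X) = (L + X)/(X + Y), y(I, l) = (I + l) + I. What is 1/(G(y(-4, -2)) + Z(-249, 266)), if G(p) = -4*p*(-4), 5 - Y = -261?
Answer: -532/85103 ≈ -0.0062512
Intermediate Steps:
Y = 266 (Y = 5 - 1*(-261) = 5 + 261 = 266)
y(I, l) = l + 2*I
Z(L, X) = (L + X)/(266 + X) (Z(L, X) = (L + X)/(X + 266) = (L + X)/(266 + X))
G(p) = 16*p
1/(G(y(-4, -2)) + Z(-249, 266)) = 1/(16*(-2 + 2*(-4)) + (-249 + 266)/(266 + 266)) = 1/(16*(-2 - 8) + 17/532) = 1/(16*(-10) + (1/532)*17) = 1/(-160 + 17/532) = 1/(-85103/532) = -532/85103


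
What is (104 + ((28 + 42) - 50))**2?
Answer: 15376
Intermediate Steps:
(104 + ((28 + 42) - 50))**2 = (104 + (70 - 50))**2 = (104 + 20)**2 = 124**2 = 15376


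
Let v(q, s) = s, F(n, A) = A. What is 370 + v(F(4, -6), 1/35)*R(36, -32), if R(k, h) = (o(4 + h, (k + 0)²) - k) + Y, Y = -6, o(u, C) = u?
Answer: 368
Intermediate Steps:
R(k, h) = -2 + h - k (R(k, h) = ((4 + h) - k) - 6 = (4 + h - k) - 6 = -2 + h - k)
370 + v(F(4, -6), 1/35)*R(36, -32) = 370 + (-2 - 32 - 1*36)/35 = 370 + (-2 - 32 - 36)/35 = 370 + (1/35)*(-70) = 370 - 2 = 368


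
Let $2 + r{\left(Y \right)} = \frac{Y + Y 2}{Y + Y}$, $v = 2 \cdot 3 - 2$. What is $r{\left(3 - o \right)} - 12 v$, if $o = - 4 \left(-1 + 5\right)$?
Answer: $- \frac{97}{2} \approx -48.5$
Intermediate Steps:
$o = -16$ ($o = \left(-4\right) 4 = -16$)
$v = 4$ ($v = 6 - 2 = 4$)
$r{\left(Y \right)} = - \frac{1}{2}$ ($r{\left(Y \right)} = -2 + \frac{Y + Y 2}{Y + Y} = -2 + \frac{Y + 2 Y}{2 Y} = -2 + 3 Y \frac{1}{2 Y} = -2 + \frac{3}{2} = - \frac{1}{2}$)
$r{\left(3 - o \right)} - 12 v = - \frac{1}{2} - 48 = - \frac{97}{2}$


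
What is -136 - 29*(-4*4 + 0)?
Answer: 328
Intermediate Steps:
-136 - 29*(-4*4 + 0) = -136 - 29*(-2*8 + 0) = -136 - 29*(-16 + 0) = -136 - 29*(-16) = -136 + 464 = 328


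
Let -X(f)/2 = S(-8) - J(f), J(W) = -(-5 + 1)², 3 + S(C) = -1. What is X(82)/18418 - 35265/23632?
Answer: -325038969/217627088 ≈ -1.4936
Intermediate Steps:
S(C) = -4 (S(C) = -3 - 1 = -4)
J(W) = -16 (J(W) = -1*(-4)² = -1*16 = -16)
X(f) = -24 (X(f) = -2*(-4 - 1*(-16)) = -2*(-4 + 16) = -2*12 = -24)
X(82)/18418 - 35265/23632 = -24/18418 - 35265/23632 = -24*1/18418 - 35265*1/23632 = -12/9209 - 35265/23632 = -325038969/217627088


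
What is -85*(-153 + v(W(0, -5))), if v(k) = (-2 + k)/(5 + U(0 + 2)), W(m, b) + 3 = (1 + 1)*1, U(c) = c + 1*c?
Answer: 39100/3 ≈ 13033.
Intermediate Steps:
U(c) = 2*c (U(c) = c + c = 2*c)
W(m, b) = -1 (W(m, b) = -3 + (1 + 1)*1 = -3 + 2*1 = -3 + 2 = -1)
v(k) = -2/9 + k/9 (v(k) = (-2 + k)/(5 + 2*(0 + 2)) = (-2 + k)/(5 + 2*2) = (-2 + k)/(5 + 4) = (-2 + k)/9 = (-2 + k)*(⅑) = -2/9 + k/9)
-85*(-153 + v(W(0, -5))) = -85*(-153 + (-2/9 + (⅑)*(-1))) = -85*(-153 + (-2/9 - ⅑)) = -85*(-153 - ⅓) = -85*(-460/3) = 39100/3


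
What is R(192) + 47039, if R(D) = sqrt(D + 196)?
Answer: 47039 + 2*sqrt(97) ≈ 47059.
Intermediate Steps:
R(D) = sqrt(196 + D)
R(192) + 47039 = sqrt(196 + 192) + 47039 = sqrt(388) + 47039 = 2*sqrt(97) + 47039 = 47039 + 2*sqrt(97)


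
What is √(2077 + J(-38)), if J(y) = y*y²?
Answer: I*√52795 ≈ 229.77*I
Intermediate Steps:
J(y) = y³
√(2077 + J(-38)) = √(2077 + (-38)³) = √(2077 - 54872) = √(-52795) = I*√52795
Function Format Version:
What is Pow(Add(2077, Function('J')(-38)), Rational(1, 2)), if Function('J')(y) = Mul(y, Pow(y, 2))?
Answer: Mul(I, Pow(52795, Rational(1, 2))) ≈ Mul(229.77, I)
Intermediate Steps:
Function('J')(y) = Pow(y, 3)
Pow(Add(2077, Function('J')(-38)), Rational(1, 2)) = Pow(Add(2077, Pow(-38, 3)), Rational(1, 2)) = Pow(Add(2077, -54872), Rational(1, 2)) = Pow(-52795, Rational(1, 2)) = Mul(I, Pow(52795, Rational(1, 2)))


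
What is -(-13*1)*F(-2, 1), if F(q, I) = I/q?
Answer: -13/2 ≈ -6.5000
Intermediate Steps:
-(-13*1)*F(-2, 1) = -(-13*1)*1/(-2) = -(-13)*1*(-1/2) = -(-13)*(-1)/2 = -1*13/2 = -13/2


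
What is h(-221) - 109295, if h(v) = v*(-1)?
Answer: -109074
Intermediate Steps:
h(v) = -v
h(-221) - 109295 = -1*(-221) - 109295 = 221 - 109295 = -109074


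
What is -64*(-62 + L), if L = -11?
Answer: 4672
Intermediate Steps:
-64*(-62 + L) = -64*(-62 - 11) = -64*(-73) = 4672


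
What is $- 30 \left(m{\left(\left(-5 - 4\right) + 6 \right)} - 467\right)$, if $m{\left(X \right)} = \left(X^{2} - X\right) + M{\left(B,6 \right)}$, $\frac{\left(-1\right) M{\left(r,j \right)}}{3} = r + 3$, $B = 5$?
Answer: $14370$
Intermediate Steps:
$M{\left(r,j \right)} = -9 - 3 r$ ($M{\left(r,j \right)} = - 3 \left(r + 3\right) = - 3 \left(3 + r\right) = -9 - 3 r$)
$m{\left(X \right)} = -24 + X^{2} - X$ ($m{\left(X \right)} = \left(X^{2} - X\right) - 24 = -24 + X^{2} - X$)
$- 30 \left(m{\left(\left(-5 - 4\right) + 6 \right)} - 467\right) = - 30 \left(\left(-24 + \left(\left(-5 - 4\right) + 6\right)^{2} - \left(\left(-5 - 4\right) + 6\right)\right) - 467\right) = - 30 \left(\left(-24 + \left(-9 + 6\right)^{2} - \left(-9 + 6\right)\right) - 467\right) = - 30 \left(\left(-24 + \left(-3\right)^{2} - -3\right) - 467\right) = - 30 \left(\left(-24 + 9 + 3\right) - 467\right) = - 30 \left(-12 - 467\right) = \left(-30\right) \left(-479\right) = 14370$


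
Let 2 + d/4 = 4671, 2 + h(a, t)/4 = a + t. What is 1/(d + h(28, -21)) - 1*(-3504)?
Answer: 65510785/18696 ≈ 3504.0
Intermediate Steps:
h(a, t) = -8 + 4*a + 4*t (h(a, t) = -8 + 4*(a + t) = -8 + (4*a + 4*t) = -8 + 4*a + 4*t)
d = 18676 (d = -8 + 4*4671 = -8 + 18684 = 18676)
1/(d + h(28, -21)) - 1*(-3504) = 1/(18676 + (-8 + 4*28 + 4*(-21))) - 1*(-3504) = 1/(18676 + (-8 + 112 - 84)) + 3504 = 1/(18676 + 20) + 3504 = 1/18696 + 3504 = 65510785/18696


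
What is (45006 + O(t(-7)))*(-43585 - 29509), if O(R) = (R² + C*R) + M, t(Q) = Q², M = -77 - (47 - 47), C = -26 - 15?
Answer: -3312693174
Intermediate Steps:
C = -41
M = -77 (M = -77 - 1*0 = -77 + 0 = -77)
O(R) = -77 + R² - 41*R (O(R) = (R² - 41*R) - 77 = -77 + R² - 41*R)
(45006 + O(t(-7)))*(-43585 - 29509) = (45006 + (-77 + ((-7)²)² - 41*(-7)²))*(-43585 - 29509) = (45006 + (-77 + 49² - 41*49))*(-73094) = (45006 + (-77 + 2401 - 2009))*(-73094) = (45006 + 315)*(-73094) = 45321*(-73094) = -3312693174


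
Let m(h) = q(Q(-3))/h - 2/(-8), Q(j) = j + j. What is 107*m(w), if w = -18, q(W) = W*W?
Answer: -749/4 ≈ -187.25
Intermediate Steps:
Q(j) = 2*j
q(W) = W²
m(h) = ¼ + 36/h (m(h) = (2*(-3))²/h - 2/(-8) = (-6)²/h - 2*(-⅛) = 36/h + ¼ = ¼ + 36/h)
107*m(w) = 107*((¼)*(144 - 18)/(-18)) = 107*((¼)*(-1/18)*126) = 107*(-7/4) = -749/4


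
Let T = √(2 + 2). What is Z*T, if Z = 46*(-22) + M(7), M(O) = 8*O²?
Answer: -1240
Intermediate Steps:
T = 2 (T = √4 = 2)
Z = -620 (Z = 46*(-22) + 8*7² = -1012 + 8*49 = -1012 + 392 = -620)
Z*T = -620*2 = -1240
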